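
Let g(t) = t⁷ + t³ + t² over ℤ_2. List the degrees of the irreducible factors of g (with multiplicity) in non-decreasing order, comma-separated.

Roots in ℤ_2: g(0) = 0 → root; g(1) = 1.
Linear factors from roots: (t).
Complete factorization: g(t) = (t)^2·(t² + t + 1)·(t³ + t² + 1).
Factor degrees with multiplicity: 1 + 1 + 2 + 3 = 7.

1, 1, 2, 3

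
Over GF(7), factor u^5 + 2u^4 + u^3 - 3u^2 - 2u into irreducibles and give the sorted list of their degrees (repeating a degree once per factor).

Write h(u) = u^5 + 2u^4 + u^3 - 3u^2 - 2u.
Linear factors from roots: (u), (u - 2), (u - 3).
Complete factorization: h(u) = (u)·(u - 3)·(u - 2)·(u^2 + 2).
Factor degrees with multiplicity: 1 + 1 + 1 + 2 = 5.

1, 1, 1, 2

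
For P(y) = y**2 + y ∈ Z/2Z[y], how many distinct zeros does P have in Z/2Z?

Evaluate at each of the 2 elements of Z/2Z:
P(0) = 0 → root; P(1) = 0 → root.
Roots: {0, 1}.

2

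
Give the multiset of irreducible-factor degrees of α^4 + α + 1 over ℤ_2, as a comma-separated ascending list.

Write g(α) = α^4 + α + 1.
Roots in ℤ_2: g(0) = 1; g(1) = 1.
Complete factorization: g(α) = (α^4 + α + 1).
Factor degrees with multiplicity: 4 = 4.

4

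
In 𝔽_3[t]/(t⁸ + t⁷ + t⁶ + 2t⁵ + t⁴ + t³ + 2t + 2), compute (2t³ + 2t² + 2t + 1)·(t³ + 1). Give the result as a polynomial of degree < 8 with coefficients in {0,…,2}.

2t^6 + 2t^5 + 2t^4 + 2t^2 + 2t + 1

Multiply in 𝔽_3[t]: (2t³ + 2t² + 2t + 1)·(t³ + 1) = 2t⁶ + 2t⁵ + 2t⁴ + 2t² + 2t + 1.
Reduced: 2t⁶ + 2t⁵ + 2t⁴ + 2t² + 2t + 1.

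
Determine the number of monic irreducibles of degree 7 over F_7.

By the necklace-counting formula, N_7(7) = (1/7) Σ_{d|7} μ(7/d)·7^d.
Divisors of 7: 1, 7; μ(7/d) for each: -1, 1.
Σ = − 7^1 + 7^7 = 823536.
N = 823536/7 = 117648.

117648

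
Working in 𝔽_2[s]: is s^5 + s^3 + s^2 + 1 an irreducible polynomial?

No

Write h(s) = s^5 + s^3 + s^2 + 1.
Check for roots in 𝔽_2: h(0) = 1; h(1) = 0 → root.
h(1) = 0, so (s − 1) divides h(s); h is reducible.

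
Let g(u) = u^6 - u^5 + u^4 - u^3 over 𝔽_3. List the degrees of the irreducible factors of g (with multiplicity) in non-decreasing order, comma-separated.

1, 1, 1, 1, 2

Roots in 𝔽_3: g(0) = 0 → root; g(1) = 0 → root; g(2) = 1.
Linear factors from roots: (u), (u - 1).
Complete factorization: g(u) = (u - 1)·(u)^3·(u^2 + 1).
Factor degrees with multiplicity: 1 + 1 + 1 + 1 + 2 = 6.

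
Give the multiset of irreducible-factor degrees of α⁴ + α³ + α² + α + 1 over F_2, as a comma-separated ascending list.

Write h(α) = α⁴ + α³ + α² + α + 1.
Roots in F_2: h(0) = 1; h(1) = 1.
Complete factorization: h(α) = (α⁴ + α³ + α² + α + 1).
Factor degrees with multiplicity: 4 = 4.

4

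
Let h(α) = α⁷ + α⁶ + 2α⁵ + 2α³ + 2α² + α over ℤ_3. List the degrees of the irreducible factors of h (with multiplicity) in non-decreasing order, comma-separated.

1, 1, 1, 2, 2

Roots in ℤ_3: h(0) = 0 → root; h(1) = 0 → root; h(2) = 0 → root.
Linear factors from roots: (α), (α + 2), (α + 1).
Complete factorization: h(α) = (α)·(α + 1)·(α + 2)·(α² + 1)·(α² + α + 2).
Factor degrees with multiplicity: 1 + 1 + 1 + 2 + 2 = 7.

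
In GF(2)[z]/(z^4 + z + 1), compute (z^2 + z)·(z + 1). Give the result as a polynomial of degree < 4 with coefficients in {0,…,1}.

z^3 + z

Multiply in GF(2)[z]: (z^2 + z)·(z + 1) = z^3 + z.
Reduced: z^3 + z.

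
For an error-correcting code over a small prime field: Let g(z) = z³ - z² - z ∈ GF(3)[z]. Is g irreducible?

Check for roots in GF(3): g(0) = 0 → root; g(1) = 2; g(2) = 2.
g(0) = 0, so (z) divides g(z); g is reducible.

No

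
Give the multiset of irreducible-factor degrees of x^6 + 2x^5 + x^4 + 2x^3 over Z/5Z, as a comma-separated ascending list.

1, 1, 1, 1, 1, 1

Write f(x) = x^6 + 2x^5 + x^4 + 2x^3.
Roots in Z/5Z: f(0) = 0 → root; f(1) = 1; f(2) = 0 → root; f(3) = 0 → root; f(4) = 3.
Linear factors from roots: (x), (x + 3), (x + 2).
Complete factorization: f(x) = (x + 3)·(x + 2)^2·(x)^3.
Factor degrees with multiplicity: 1 + 1 + 1 + 1 + 1 + 1 = 6.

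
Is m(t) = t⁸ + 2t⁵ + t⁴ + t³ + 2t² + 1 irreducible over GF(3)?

Check for roots in GF(3): m(0) = 1; m(1) = 2; m(2) = 2.
No roots, so no linear factors.
Monic irreducibles of degree 2 over GF(3): t² + 1, t² + t + 2, t² + 2t + 2.
None of them divide m (all give nonzero remainder).
Degree-3 irreducible divisors: test the 8 monic irreducibles of degree 3 over GF(3).
None of them divide m (all give nonzero remainder).
Degree-4 irreducible divisors: test the 18 monic irreducibles of degree 4 over GF(3).
None of them divide m (all give nonzero remainder).
No irreducible factor of degree ≤ 4 exists, so m is irreducible over GF(3).

Yes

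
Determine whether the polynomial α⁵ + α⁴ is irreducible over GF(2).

No

Write h(α) = α⁵ + α⁴.
Check for roots in GF(2): h(0) = 0 → root; h(1) = 0 → root.
h(0) = 0, so (α) divides h(α); h is reducible.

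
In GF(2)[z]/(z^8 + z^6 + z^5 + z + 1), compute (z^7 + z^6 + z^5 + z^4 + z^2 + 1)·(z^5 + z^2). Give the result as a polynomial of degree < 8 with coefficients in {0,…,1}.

Multiply in GF(2)[z]: (z^7 + z^6 + z^5 + z^4 + z^2 + 1)·(z^5 + z^2) = z^12 + z^11 + z^10 + z^8 + z^6 + z^5 + z^4 + z^2.
Reduce using z^8 ≡ z^6 + z^5 + z + 1 (mod z^8 + z^6 + z^5 + z + 1).
Reduced: z^6 + z^4 + z^3 + z^2.

z^6 + z^4 + z^3 + z^2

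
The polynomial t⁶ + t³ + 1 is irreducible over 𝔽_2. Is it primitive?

No

Write f(t) = t⁶ + t³ + 1.
|GF(2^6)^×| = 2^6 − 1 = 63. Prime factorization: 63 = 3^2·7.
f is primitive ⇔ t has order 63 in GF(2)[t]/(f), i.e. t^(63/q) ≠ 1 for each prime q | 63.
t^(21) mod f = t³.
t^(9) mod f = 1
Since t^(9) = 1, the order of t divides 9 < 63; not primitive.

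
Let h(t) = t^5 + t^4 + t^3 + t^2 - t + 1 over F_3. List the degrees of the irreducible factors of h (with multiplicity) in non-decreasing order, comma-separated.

5

Roots in F_3: h(0) = 1; h(1) = 1; h(2) = 2.
Complete factorization: h(t) = (t^5 + t^4 + t^3 + t^2 - t + 1).
Factor degrees with multiplicity: 5 = 5.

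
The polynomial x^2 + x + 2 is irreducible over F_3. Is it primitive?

Yes

Write f(x) = x^2 + x + 2.
|GF(3^2)^×| = 3^2 − 1 = 8. Prime factorization: 8 = 2^3.
f is primitive ⇔ x has order 8 in GF(3)[x]/(f), i.e. x^(8/q) ≠ 1 for each prime q | 8.
x^(4) mod f = 2.
None equal 1, so x has full order 8; f is primitive.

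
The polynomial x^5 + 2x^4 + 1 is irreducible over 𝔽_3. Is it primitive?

Yes

Write f(x) = x^5 + 2x^4 + 1.
|GF(3^5)^×| = 3^5 − 1 = 242. Prime factorization: 242 = 2·11^2.
f is primitive ⇔ x has order 242 in GF(3)[x]/(f), i.e. x^(242/q) ≠ 1 for each prime q | 242.
x^(121) mod f = 2.
x^(22) mod f = 2x^2 + 2x + 1.
None equal 1, so x has full order 242; f is primitive.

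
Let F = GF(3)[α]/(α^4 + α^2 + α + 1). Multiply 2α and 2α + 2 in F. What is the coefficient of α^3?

0

Multiply in GF(3)[α]: (2α)·(2α + 2) = α^2 + α.
Reduced: α^2 + α.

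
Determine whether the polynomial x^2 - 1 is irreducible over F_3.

Write h(x) = x^2 - 1.
Check for roots in F_3: h(0) = 2; h(1) = 0 → root; h(2) = 0 → root.
h(1) = 0, so (x − 1) divides h(x); h is reducible.

No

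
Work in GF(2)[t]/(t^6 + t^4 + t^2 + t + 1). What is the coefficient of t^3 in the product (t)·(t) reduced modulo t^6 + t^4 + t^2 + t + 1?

0

Multiply in GF(2)[t]: (t)·(t) = t^2.
Reduced: t^2.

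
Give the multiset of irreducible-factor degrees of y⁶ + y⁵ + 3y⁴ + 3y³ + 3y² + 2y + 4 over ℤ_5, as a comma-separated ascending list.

Write g(y) = y⁶ + y⁵ + 3y⁴ + 3y³ + 3y² + 2y + 4.
Roots in ℤ_5: g(0) = 4; g(1) = 2; g(2) = 3; g(3) = 3; g(4) = 0 → root.
Linear factors from roots: (y + 1).
Complete factorization: g(y) = (y + 1)·(y² + 2y + 3)·(y³ + 3y² + 4y + 3).
Factor degrees with multiplicity: 1 + 2 + 3 = 6.

1, 2, 3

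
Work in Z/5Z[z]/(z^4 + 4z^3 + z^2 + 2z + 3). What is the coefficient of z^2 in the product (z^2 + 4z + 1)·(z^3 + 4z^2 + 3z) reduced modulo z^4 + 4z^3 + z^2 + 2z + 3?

Multiply in Z/5Z[z]: (z^2 + 4z + 1)·(z^3 + 4z^2 + 3z) = z^5 + 3z^4 + z^2 + 3z.
Reduce using z^4 ≡ z^3 + 4z^2 + 3z + 2 (mod z^4 + 4z^3 + z^2 + 2z + 3).
Reduced: 3z^3 + 2z + 3.

0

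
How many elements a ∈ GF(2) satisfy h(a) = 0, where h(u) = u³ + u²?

Evaluate at each of the 2 elements of GF(2):
h(0) = 0 → root; h(1) = 0 → root.
Roots: {0, 1}.

2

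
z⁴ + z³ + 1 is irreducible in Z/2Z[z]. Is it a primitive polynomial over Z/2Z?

Write f(z) = z⁴ + z³ + 1.
|GF(2^4)^×| = 2^4 − 1 = 15. Prime factorization: 15 = 3·5.
f is primitive ⇔ z has order 15 in GF(2)[z]/(f), i.e. z^(15/q) ≠ 1 for each prime q | 15.
z^(5) mod f = z³ + z + 1.
z^(3) mod f = z³.
None equal 1, so z has full order 15; f is primitive.

Yes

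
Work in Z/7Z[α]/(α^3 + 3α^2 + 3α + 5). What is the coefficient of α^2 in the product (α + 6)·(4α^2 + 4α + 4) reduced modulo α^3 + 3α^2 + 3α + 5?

2

Multiply in Z/7Z[α]: (α + 6)·(4α^2 + 4α + 4) = 4α^3 + 3.
Reduce using α^3 ≡ 4α^2 + 4α + 2 (mod α^3 + 3α^2 + 3α + 5).
Reduced: 2α^2 + 2α + 4.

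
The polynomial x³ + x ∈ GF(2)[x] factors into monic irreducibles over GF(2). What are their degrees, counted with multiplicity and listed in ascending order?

Write g(x) = x³ + x.
Roots in GF(2): g(0) = 0 → root; g(1) = 0 → root.
Linear factors from roots: (x), (x + 1).
Complete factorization: g(x) = (x)·(x + 1)^2.
Factor degrees with multiplicity: 1 + 1 + 1 = 3.

1, 1, 1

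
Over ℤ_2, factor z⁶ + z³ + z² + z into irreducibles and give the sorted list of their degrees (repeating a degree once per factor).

1, 1, 1, 3

Write g(z) = z⁶ + z³ + z² + z.
Roots in ℤ_2: g(0) = 0 → root; g(1) = 0 → root.
Linear factors from roots: (z), (z + 1).
Complete factorization: g(z) = (z)·(z + 1)^2·(z³ + z + 1).
Factor degrees with multiplicity: 1 + 1 + 1 + 3 = 6.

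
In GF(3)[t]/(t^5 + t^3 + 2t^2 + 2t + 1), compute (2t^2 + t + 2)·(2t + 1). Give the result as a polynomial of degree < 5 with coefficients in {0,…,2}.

Multiply in GF(3)[t]: (2t^2 + t + 2)·(2t + 1) = t^3 + t^2 + 2t + 2.
Reduced: t^3 + t^2 + 2t + 2.

t^3 + t^2 + 2t + 2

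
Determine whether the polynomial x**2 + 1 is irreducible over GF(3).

Yes

Write h(x) = x**2 + 1.
Check for roots in GF(3): h(0) = 1; h(1) = 2; h(2) = 2.
No roots. A degree-2 polynomial over a field with no linear factor is irreducible.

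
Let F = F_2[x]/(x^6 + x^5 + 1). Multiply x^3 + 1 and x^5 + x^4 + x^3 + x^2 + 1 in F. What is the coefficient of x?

0

Multiply in F_2[x]: (x^3 + 1)·(x^5 + x^4 + x^3 + x^2 + 1) = x^8 + x^7 + x^6 + x^4 + x^2 + 1.
Reduce using x^6 ≡ x^5 + 1 (mod x^6 + x^5 + 1).
Reduced: x^5 + x^4.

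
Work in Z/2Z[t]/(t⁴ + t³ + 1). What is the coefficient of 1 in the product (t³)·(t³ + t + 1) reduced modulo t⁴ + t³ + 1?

0

Multiply in Z/2Z[t]: (t³)·(t³ + t + 1) = t⁶ + t⁴ + t³.
Reduce using t⁴ ≡ t³ + 1 (mod t⁴ + t³ + 1).
Reduced: t³ + t² + t.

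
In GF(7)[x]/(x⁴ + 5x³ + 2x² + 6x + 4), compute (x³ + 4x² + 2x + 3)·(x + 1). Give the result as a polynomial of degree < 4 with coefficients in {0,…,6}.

4x^2 + 6x + 6

Multiply in GF(7)[x]: (x³ + 4x² + 2x + 3)·(x + 1) = x⁴ + 5x³ + 6x² + 5x + 3.
Reduce using x⁴ ≡ 2x³ + 5x² + x + 3 (mod x⁴ + 5x³ + 2x² + 6x + 4).
Reduced: 4x² + 6x + 6.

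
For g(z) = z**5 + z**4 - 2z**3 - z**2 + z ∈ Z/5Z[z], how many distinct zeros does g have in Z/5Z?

Evaluate at each of the 5 elements of Z/5Z:
g(0) = 0 → root; g(1) = 0 → root; g(2) = 0 → root; g(3) = 4; g(4) = 0 → root.
Roots: {0, 1, 2, 4}.

4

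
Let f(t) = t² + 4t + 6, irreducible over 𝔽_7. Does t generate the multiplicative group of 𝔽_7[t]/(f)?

|GF(7^2)^×| = 7^2 − 1 = 48. Prime factorization: 48 = 2^4·3.
f is primitive ⇔ t has order 48 in GF(7)[t]/(f), i.e. t^(48/q) ≠ 1 for each prime q | 48.
t^(24) mod f = 6.
t^(16) mod f = 1
Since t^(16) = 1, the order of t divides 16 < 48; not primitive.

No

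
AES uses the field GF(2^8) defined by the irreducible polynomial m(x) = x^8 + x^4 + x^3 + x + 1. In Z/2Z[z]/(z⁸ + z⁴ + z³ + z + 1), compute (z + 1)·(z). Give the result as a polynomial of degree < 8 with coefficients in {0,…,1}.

z^2 + z

Multiply in Z/2Z[z]: (z + 1)·(z) = z² + z.
Reduced: z² + z.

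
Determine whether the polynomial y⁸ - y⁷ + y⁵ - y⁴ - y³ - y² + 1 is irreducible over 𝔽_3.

Yes

Write m(y) = y⁸ - y⁷ + y⁵ - y⁴ - y³ - y² + 1.
Check for roots in 𝔽_3: m(0) = 1; m(1) = 2; m(2) = 1.
No roots, so no linear factors.
Monic irreducibles of degree 2 over GF(3): y² + 1, y² + y - 1, y² - y - 1.
None of them divide m (all give nonzero remainder).
Degree-3 irreducible divisors: test the 8 monic irreducibles of degree 3 over GF(3).
None of them divide m (all give nonzero remainder).
Degree-4 irreducible divisors: test the 18 monic irreducibles of degree 4 over GF(3).
None of them divide m (all give nonzero remainder).
No irreducible factor of degree ≤ 4 exists, so m is irreducible over GF(3).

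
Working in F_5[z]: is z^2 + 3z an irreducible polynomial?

No

Write g(z) = z^2 + 3z.
Check for roots in F_5: g(0) = 0 → root; g(1) = 4; g(2) = 0 → root; g(3) = 3; g(4) = 3.
g(0) = 0, so (z) divides g(z); g is reducible.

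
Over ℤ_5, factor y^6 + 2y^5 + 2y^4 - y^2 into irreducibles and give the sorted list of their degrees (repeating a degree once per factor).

Write g(y) = y^6 + 2y^5 + 2y^4 - y^2.
Roots in ℤ_5: g(0) = 0 → root; g(1) = 4; g(2) = 1; g(3) = 3; g(4) = 0 → root.
Linear factors from roots: (y), (y + 1).
Complete factorization: g(y) = (y + 1)·(y)^2·(y^3 + y^2 + y - 1).
Factor degrees with multiplicity: 1 + 1 + 1 + 3 = 6.

1, 1, 1, 3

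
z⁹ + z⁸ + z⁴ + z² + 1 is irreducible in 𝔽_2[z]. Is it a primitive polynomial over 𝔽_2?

Write f(z) = z⁹ + z⁸ + z⁴ + z² + 1.
|GF(2^9)^×| = 2^9 − 1 = 511. Prime factorization: 511 = 7·73.
f is primitive ⇔ z has order 511 in GF(2)[z]/(f), i.e. z^(511/q) ≠ 1 for each prime q | 511.
z^(73) mod f = z⁷ + z⁶ + z⁵ + z⁴ + z³ + 1.
z^(7) mod f = z⁷.
None equal 1, so z has full order 511; f is primitive.

Yes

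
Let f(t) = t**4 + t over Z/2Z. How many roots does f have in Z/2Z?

2

Evaluate at each of the 2 elements of Z/2Z:
f(0) = 0 → root; f(1) = 0 → root.
Roots: {0, 1}.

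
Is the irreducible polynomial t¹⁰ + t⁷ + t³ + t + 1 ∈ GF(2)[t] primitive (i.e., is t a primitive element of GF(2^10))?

Write f(t) = t¹⁰ + t⁷ + t³ + t + 1.
|GF(2^10)^×| = 2^10 − 1 = 1023. Prime factorization: 1023 = 3·11·31.
f is primitive ⇔ t has order 1023 in GF(2)[t]/(f), i.e. t^(1023/q) ≠ 1 for each prime q | 1023.
t^(341) mod f = t⁹ + t⁸ + t³.
t^(93) mod f = t⁹ + t⁵ + t³ + t + 1.
t^(33) mod f = t⁷ + t⁵ + t⁴ + t³ + t² + t.
None equal 1, so t has full order 1023; f is primitive.

Yes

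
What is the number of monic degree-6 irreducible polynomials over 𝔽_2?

The number of monic irreducibles of degree 6 over GF(2) is (1/6)·Σ_{d∣6} μ(6/d) 2^d.
Divisors of 6: 1, 2, 3, 6; μ(6/d) for each: 1, -1, -1, 1.
Σ = 2^1 − 2^2 − 2^3 + 2^6 = 54.
N = 54/6 = 9.

9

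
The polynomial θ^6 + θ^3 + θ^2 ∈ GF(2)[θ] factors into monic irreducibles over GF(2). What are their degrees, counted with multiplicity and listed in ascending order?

Write h(θ) = θ^6 + θ^3 + θ^2.
Roots in GF(2): h(0) = 0 → root; h(1) = 1.
Linear factors from roots: (θ).
Complete factorization: h(θ) = (θ)^2·(θ^4 + θ + 1).
Factor degrees with multiplicity: 1 + 1 + 4 = 6.

1, 1, 4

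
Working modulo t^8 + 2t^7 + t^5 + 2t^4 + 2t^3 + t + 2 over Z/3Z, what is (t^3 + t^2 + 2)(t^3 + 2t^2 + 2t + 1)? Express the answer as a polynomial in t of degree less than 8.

Multiply in Z/3Z[t]: (t^3 + t^2 + 2)·(t^3 + 2t^2 + 2t + 1) = t^6 + t^4 + 2t^3 + 2t^2 + t + 2.
Reduced: t^6 + t^4 + 2t^3 + 2t^2 + t + 2.

t^6 + t^4 + 2t^3 + 2t^2 + t + 2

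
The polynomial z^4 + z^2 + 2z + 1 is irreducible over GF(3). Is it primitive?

No

Write f(z) = z^4 + z^2 + 2z + 1.
|GF(3^4)^×| = 3^4 − 1 = 80. Prime factorization: 80 = 2^4·5.
f is primitive ⇔ z has order 80 in GF(3)[z]/(f), i.e. z^(80/q) ≠ 1 for each prime q | 80.
z^(40) mod f = 1
z^(16) mod f = 2z^3 + 2.
Since z^(40) = 1, the order of z divides 40 < 80; not primitive.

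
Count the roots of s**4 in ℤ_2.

Write f(s) = s**4.
Evaluate at each of the 2 elements of ℤ_2:
f(0) = 0 → root; f(1) = 1.
Roots: {0}.

1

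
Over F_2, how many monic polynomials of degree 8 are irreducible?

30

x^(2^8) − x is the product of all monic irreducibles of degree dividing 8; Möbius inversion gives N = (1/8) Σ μ(8/d)·2^d.
Divisors of 8: 1, 2, 4, 8; μ(8/d) for each: 0, 0, -1, 1.
Σ = − 2^4 + 2^8 = 240.
N = 240/8 = 30.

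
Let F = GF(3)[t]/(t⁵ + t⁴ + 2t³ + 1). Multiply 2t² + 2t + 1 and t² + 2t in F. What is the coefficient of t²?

Multiply in GF(3)[t]: (2t² + 2t + 1)·(t² + 2t) = 2t⁴ + 2t² + 2t.
Reduced: 2t⁴ + 2t² + 2t.

2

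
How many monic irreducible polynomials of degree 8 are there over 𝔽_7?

By the necklace-counting formula, N_7(8) = (1/8) Σ_{d|8} μ(8/d)·7^d.
Divisors of 8: 1, 2, 4, 8; μ(8/d) for each: 0, 0, -1, 1.
Σ = − 7^4 + 7^8 = 5762400.
N = 5762400/8 = 720300.

720300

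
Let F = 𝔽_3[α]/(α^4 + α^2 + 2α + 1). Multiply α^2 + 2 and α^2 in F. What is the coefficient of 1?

2

Multiply in 𝔽_3[α]: (α^2 + 2)·(α^2) = α^4 + 2α^2.
Reduce using α^4 ≡ 2α^2 + α + 2 (mod α^4 + α^2 + 2α + 1).
Reduced: α^2 + α + 2.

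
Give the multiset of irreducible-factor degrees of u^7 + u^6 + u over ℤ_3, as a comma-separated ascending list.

1, 1, 2, 3

Write g(u) = u^7 + u^6 + u.
Roots in ℤ_3: g(0) = 0 → root; g(1) = 0 → root; g(2) = 2.
Linear factors from roots: (u), (u + 2).
Complete factorization: g(u) = (u)·(u + 2)·(u^2 + u + 2)·(u^3 + u^2 + 2u + 1).
Factor degrees with multiplicity: 1 + 1 + 2 + 3 = 7.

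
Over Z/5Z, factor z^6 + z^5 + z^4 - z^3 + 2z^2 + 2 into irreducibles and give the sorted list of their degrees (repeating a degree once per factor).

6

Write h(z) = z^6 + z^5 + z^4 - z^3 + 2z^2 + 2.
Roots in Z/5Z: h(0) = 2; h(1) = 1; h(2) = 4; h(3) = 1; h(4) = 1.
Complete factorization: h(z) = (z^6 + z^5 + z^4 - z^3 + 2z^2 + 2).
Factor degrees with multiplicity: 6 = 6.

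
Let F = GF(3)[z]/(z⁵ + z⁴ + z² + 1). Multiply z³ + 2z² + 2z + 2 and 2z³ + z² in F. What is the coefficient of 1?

0

Multiply in GF(3)[z]: (z³ + 2z² + 2z + 2)·(2z³ + z²) = 2z⁶ + 2z⁵ + 2z².
Reduce using z⁵ ≡ 2z⁴ + 2z² + 2 (mod z⁵ + z⁴ + z² + 1).
Reduced: z³ + 2z² + z.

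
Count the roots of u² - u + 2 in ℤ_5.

0

Write f(u) = u² - u + 2.
Evaluate at each of the 5 elements of ℤ_5:
f(0) = 2; f(1) = 2; f(2) = 4; f(3) = 3; f(4) = 4.
No element is a root.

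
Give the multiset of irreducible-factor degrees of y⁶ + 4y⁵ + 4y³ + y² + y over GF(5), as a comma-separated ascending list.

Write f(y) = y⁶ + 4y⁵ + 4y³ + y² + y.
Roots in GF(5): f(0) = 0 → root; f(1) = 1; f(2) = 0 → root; f(3) = 1; f(4) = 3.
Linear factors from roots: (y), (y + 3).
Complete factorization: f(y) = (y)·(y + 3)^3·(y² + 3).
Factor degrees with multiplicity: 1 + 1 + 1 + 1 + 2 = 6.

1, 1, 1, 1, 2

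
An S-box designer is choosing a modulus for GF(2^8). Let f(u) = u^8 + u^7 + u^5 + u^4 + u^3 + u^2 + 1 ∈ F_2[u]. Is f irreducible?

Check for roots in F_2: f(0) = 1; f(1) = 1.
No roots, so no linear factors.
Monic irreducibles of degree 2 over GF(2): u^2 + u + 1.
None of them divide f (all give nonzero remainder).
Monic irreducibles of degree 3 over GF(2): u^3 + u + 1, u^3 + u^2 + 1.
None of them divide f (all give nonzero remainder).
Monic irreducibles of degree 4 over GF(2): u^4 + u + 1, u^4 + u^3 + 1, u^4 + u^3 + u^2 + u + 1.
None of them divide f (all give nonzero remainder).
No irreducible factor of degree ≤ 4 exists, so f is irreducible over GF(2).

Yes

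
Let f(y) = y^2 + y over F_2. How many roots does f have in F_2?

Evaluate at each of the 2 elements of F_2:
f(0) = 0 → root; f(1) = 0 → root.
Roots: {0, 1}.

2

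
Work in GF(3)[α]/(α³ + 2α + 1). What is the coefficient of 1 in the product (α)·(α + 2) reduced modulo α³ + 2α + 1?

Multiply in GF(3)[α]: (α)·(α + 2) = α² + 2α.
Reduced: α² + 2α.

0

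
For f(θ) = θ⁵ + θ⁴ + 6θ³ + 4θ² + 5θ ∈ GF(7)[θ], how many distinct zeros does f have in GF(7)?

Evaluate at each of the 7 elements of GF(7):
f(0) = 0 → root; f(1) = 3; f(2) = 3; f(3) = 5; f(4) = 5; f(5) = 5; f(6) = 0 → root.
Roots: {0, 6}.

2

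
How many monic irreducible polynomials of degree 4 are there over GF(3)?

The number of monic irreducibles of degree 4 over GF(3) is (1/4)·Σ_{d∣4} μ(4/d) 3^d.
Divisors of 4: 1, 2, 4; μ(4/d) for each: 0, -1, 1.
Σ = − 3^2 + 3^4 = 72.
N = 72/4 = 18.

18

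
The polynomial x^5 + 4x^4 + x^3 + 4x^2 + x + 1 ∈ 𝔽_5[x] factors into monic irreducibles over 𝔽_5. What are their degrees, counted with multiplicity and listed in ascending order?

Write f(x) = x^5 + 4x^4 + x^3 + 4x^2 + x + 1.
Roots in 𝔽_5: f(0) = 1; f(1) = 2; f(2) = 3; f(3) = 4; f(4) = 1.
Complete factorization: f(x) = (x^5 + 4x^4 + x^3 + 4x^2 + x + 1).
Factor degrees with multiplicity: 5 = 5.

5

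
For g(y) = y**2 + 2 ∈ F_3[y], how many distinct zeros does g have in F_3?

2

Evaluate at each of the 3 elements of F_3:
g(0) = 2; g(1) = 0 → root; g(2) = 0 → root.
Roots: {1, 2}.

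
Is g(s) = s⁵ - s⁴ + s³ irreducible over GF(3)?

No

Check for roots in GF(3): g(0) = 0 → root; g(1) = 1; g(2) = 0 → root.
g(0) = 0, so (s) divides g(s); g is reducible.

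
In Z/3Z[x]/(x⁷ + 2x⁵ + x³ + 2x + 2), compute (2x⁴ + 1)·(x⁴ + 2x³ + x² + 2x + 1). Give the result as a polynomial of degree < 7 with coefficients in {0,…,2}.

Multiply in Z/3Z[x]: (2x⁴ + 1)·(x⁴ + 2x³ + x² + 2x + 1) = 2x⁸ + x⁷ + 2x⁶ + x⁵ + 2x³ + x² + 2x + 1.
Reduce using x⁷ ≡ x⁵ + 2x³ + x + 1 (mod x⁷ + 2x⁵ + x³ + 2x + 2).
Reduced: x⁶ + 2x⁵ + x⁴ + x³ + 2x + 2.

x^6 + 2x^5 + x^4 + x^3 + 2x + 2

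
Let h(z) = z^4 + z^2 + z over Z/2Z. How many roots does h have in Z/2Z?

Evaluate at each of the 2 elements of Z/2Z:
h(0) = 0 → root; h(1) = 1.
Roots: {0}.

1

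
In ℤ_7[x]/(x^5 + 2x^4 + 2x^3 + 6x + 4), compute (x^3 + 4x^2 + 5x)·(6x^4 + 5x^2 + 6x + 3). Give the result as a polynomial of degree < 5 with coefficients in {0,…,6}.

4x^4 + 4x^3 + 2x^2 + x + 4

Multiply in ℤ_7[x]: (x^3 + 4x^2 + 5x)·(6x^4 + 5x^2 + 6x + 3) = 6x^7 + 3x^6 + 5x^4 + 3x^3 + x.
Reduce using x^5 ≡ 5x^4 + 5x^3 + x + 3 (mod x^5 + 2x^4 + 2x^3 + 6x + 4).
Reduced: 4x^4 + 4x^3 + 2x^2 + x + 4.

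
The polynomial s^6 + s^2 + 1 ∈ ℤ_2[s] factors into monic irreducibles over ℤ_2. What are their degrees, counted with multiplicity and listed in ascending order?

3, 3

Write h(s) = s^6 + s^2 + 1.
Roots in ℤ_2: h(0) = 1; h(1) = 1.
Complete factorization: h(s) = (s^3 + s + 1)^2.
Factor degrees with multiplicity: 3 + 3 = 6.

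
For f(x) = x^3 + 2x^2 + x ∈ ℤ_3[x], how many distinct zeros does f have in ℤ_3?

2

Evaluate at each of the 3 elements of ℤ_3:
f(0) = 0 → root; f(1) = 1; f(2) = 0 → root.
Roots: {0, 2}.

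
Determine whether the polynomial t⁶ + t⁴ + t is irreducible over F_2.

No

Write g(t) = t⁶ + t⁴ + t.
Check for roots in F_2: g(0) = 0 → root; g(1) = 1.
g(0) = 0, so (t) divides g(t); g is reducible.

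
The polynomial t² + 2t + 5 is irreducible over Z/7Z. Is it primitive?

Yes

Write f(t) = t² + 2t + 5.
|GF(7^2)^×| = 7^2 − 1 = 48. Prime factorization: 48 = 2^4·3.
f is primitive ⇔ t has order 48 in GF(7)[t]/(f), i.e. t^(48/q) ≠ 1 for each prime q | 48.
t^(24) mod f = 6.
t^(16) mod f = 4.
None equal 1, so t has full order 48; f is primitive.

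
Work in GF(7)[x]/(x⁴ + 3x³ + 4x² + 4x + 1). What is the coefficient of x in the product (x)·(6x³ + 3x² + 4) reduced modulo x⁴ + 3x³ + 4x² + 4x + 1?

1

Multiply in GF(7)[x]: (x)·(6x³ + 3x² + 4) = 6x⁴ + 3x³ + 4x.
Reduce using x⁴ ≡ 4x³ + 3x² + 3x + 6 (mod x⁴ + 3x³ + 4x² + 4x + 1).
Reduced: 6x³ + 4x² + x + 1.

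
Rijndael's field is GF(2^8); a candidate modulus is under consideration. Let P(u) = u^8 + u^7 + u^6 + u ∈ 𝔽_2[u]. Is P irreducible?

No

Check for roots in 𝔽_2: P(0) = 0 → root; P(1) = 0 → root.
P(0) = 0, so (u) divides P(u); P is reducible.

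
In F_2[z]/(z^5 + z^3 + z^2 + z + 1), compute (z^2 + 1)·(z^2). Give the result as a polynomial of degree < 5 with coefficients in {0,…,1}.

z^4 + z^2

Multiply in F_2[z]: (z^2 + 1)·(z^2) = z^4 + z^2.
Reduced: z^4 + z^2.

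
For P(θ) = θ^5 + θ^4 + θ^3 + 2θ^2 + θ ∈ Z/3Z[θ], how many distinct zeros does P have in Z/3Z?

Evaluate at each of the 3 elements of Z/3Z:
P(0) = 0 → root; P(1) = 0 → root; P(2) = 0 → root.
Roots: {0, 1, 2}.

3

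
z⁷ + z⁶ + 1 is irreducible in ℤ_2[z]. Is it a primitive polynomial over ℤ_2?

Yes

Write f(z) = z⁷ + z⁶ + 1.
|GF(2^7)^×| = 2^7 − 1 = 127. Prime factorization: 127 = 127.
f is primitive ⇔ z has order 127 in GF(2)[z]/(f), i.e. z^(127/q) ≠ 1 for each prime q | 127.
z^(1) mod f = z.
None equal 1, so z has full order 127; f is primitive.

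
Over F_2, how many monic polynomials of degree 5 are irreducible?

6

By the necklace-counting formula, N_2(5) = (1/5) Σ_{d|5} μ(5/d)·2^d.
Divisors of 5: 1, 5; μ(5/d) for each: -1, 1.
Σ = − 2^1 + 2^5 = 30.
N = 30/5 = 6.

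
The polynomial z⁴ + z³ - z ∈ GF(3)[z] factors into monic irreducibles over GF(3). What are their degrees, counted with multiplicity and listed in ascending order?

1, 3

Write h(z) = z⁴ + z³ - z.
Roots in GF(3): h(0) = 0 → root; h(1) = 1; h(2) = 1.
Linear factors from roots: (z).
Complete factorization: h(z) = (z)·(z³ + z² - 1).
Factor degrees with multiplicity: 1 + 3 = 4.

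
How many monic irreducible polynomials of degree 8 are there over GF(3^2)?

5380020

By the necklace-counting formula, N_9(8) = (1/8) Σ_{d|8} μ(8/d)·9^d.
Divisors of 8: 1, 2, 4, 8; μ(8/d) for each: 0, 0, -1, 1.
Σ = − 9^4 + 9^8 = 43040160.
N = 43040160/8 = 5380020.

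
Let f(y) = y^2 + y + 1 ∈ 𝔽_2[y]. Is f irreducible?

Yes

Check for roots in 𝔽_2: f(0) = 1; f(1) = 1.
No roots. A degree-2 polynomial over a field with no linear factor is irreducible.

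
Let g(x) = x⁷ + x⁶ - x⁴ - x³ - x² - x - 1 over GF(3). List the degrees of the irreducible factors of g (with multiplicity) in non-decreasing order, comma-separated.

Roots in GF(3): g(0) = 2; g(1) = 0 → root; g(2) = 2.
Linear factors from roots: (x - 1).
Complete factorization: g(x) = (x - 1)^2·(x² + x - 1)·(x³ - x² + x + 1).
Factor degrees with multiplicity: 1 + 1 + 2 + 3 = 7.

1, 1, 2, 3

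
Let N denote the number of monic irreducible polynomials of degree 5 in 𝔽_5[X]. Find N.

624

By the necklace-counting formula, N_5(5) = (1/5) Σ_{d|5} μ(5/d)·5^d.
Divisors of 5: 1, 5; μ(5/d) for each: -1, 1.
Σ = − 5^1 + 5^5 = 3120.
N = 3120/5 = 624.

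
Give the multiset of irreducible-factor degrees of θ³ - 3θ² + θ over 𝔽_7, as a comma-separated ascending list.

Write f(θ) = θ³ - 3θ² + θ.
Linear factors from roots: (θ).
Complete factorization: f(θ) = (θ)·(θ² - 3θ + 1).
Factor degrees with multiplicity: 1 + 2 = 3.

1, 2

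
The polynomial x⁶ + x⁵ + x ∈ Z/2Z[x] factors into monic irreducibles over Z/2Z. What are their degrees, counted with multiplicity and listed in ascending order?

1, 2, 3

Write g(x) = x⁶ + x⁵ + x.
Roots in Z/2Z: g(0) = 0 → root; g(1) = 1.
Linear factors from roots: (x).
Complete factorization: g(x) = (x)·(x² + x + 1)·(x³ + x + 1).
Factor degrees with multiplicity: 1 + 2 + 3 = 6.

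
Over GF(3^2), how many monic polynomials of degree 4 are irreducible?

1620

The number of monic irreducibles of degree 4 over GF(9) is (1/4)·Σ_{d∣4} μ(4/d) 9^d.
Divisors of 4: 1, 2, 4; μ(4/d) for each: 0, -1, 1.
Σ = − 9^2 + 9^4 = 6480.
N = 6480/4 = 1620.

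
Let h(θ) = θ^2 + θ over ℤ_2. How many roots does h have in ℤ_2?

2

Evaluate at each of the 2 elements of ℤ_2:
h(0) = 0 → root; h(1) = 0 → root.
Roots: {0, 1}.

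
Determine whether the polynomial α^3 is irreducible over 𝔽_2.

No

Write g(α) = α^3.
Check for roots in 𝔽_2: g(0) = 0 → root; g(1) = 1.
g(0) = 0, so (α) divides g(α); g is reducible.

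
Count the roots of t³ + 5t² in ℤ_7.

2

Write h(t) = t³ + 5t².
Evaluate at each of the 7 elements of ℤ_7:
h(0) = 0 → root; h(1) = 6; h(2) = 0 → root; h(3) = 2; h(4) = 4; h(5) = 5; h(6) = 4.
Roots: {0, 2}.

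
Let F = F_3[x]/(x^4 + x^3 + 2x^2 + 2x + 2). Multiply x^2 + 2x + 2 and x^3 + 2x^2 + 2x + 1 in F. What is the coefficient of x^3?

0

Multiply in F_3[x]: (x^2 + 2x + 2)·(x^3 + 2x^2 + 2x + 1) = x^5 + x^4 + 2x^3 + 2.
Reduce using x^4 ≡ 2x^3 + x^2 + x + 1 (mod x^4 + x^3 + 2x^2 + 2x + 2).
Reduced: x^2 + x + 2.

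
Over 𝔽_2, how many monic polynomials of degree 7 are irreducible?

18

Gauss's count: N_{2}(7) = (1/7) Σ_{d|7} μ(7/d)·2^d.
Divisors of 7: 1, 7; μ(7/d) for each: -1, 1.
Σ = − 2^1 + 2^7 = 126.
N = 126/7 = 18.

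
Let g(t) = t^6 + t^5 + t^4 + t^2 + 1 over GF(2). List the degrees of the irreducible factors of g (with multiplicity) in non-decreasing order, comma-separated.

Roots in GF(2): g(0) = 1; g(1) = 1.
Complete factorization: g(t) = (t^6 + t^5 + t^4 + t^2 + 1).
Factor degrees with multiplicity: 6 = 6.

6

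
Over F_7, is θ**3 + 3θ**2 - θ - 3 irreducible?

No

Write g(θ) = θ**3 + 3θ**2 - θ - 3.
Check for roots in F_7: g(0) = 4; g(1) = 0 → root; g(2) = 1; g(3) = 6; g(4) = 0 → root; g(5) = 3; g(6) = 0 → root.
g(1) = 0, so (θ − 1) divides g(θ); g is reducible.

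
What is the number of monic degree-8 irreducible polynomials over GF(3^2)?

5380020

Gauss's count: N_{9}(8) = (1/8) Σ_{d|8} μ(8/d)·9^d.
Divisors of 8: 1, 2, 4, 8; μ(8/d) for each: 0, 0, -1, 1.
Σ = − 9^4 + 9^8 = 43040160.
N = 43040160/8 = 5380020.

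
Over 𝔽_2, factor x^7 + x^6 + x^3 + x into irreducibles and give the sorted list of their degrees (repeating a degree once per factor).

1, 1, 2, 3

Write g(x) = x^7 + x^6 + x^3 + x.
Roots in 𝔽_2: g(0) = 0 → root; g(1) = 0 → root.
Linear factors from roots: (x), (x + 1).
Complete factorization: g(x) = (x)·(x + 1)·(x^2 + x + 1)·(x^3 + x^2 + 1).
Factor degrees with multiplicity: 1 + 1 + 2 + 3 = 7.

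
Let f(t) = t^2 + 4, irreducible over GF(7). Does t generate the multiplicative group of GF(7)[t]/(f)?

|GF(7^2)^×| = 7^2 − 1 = 48. Prime factorization: 48 = 2^4·3.
f is primitive ⇔ t has order 48 in GF(7)[t]/(f), i.e. t^(48/q) ≠ 1 for each prime q | 48.
t^(24) mod f = 1
t^(16) mod f = 2.
Since t^(24) = 1, the order of t divides 24 < 48; not primitive.

No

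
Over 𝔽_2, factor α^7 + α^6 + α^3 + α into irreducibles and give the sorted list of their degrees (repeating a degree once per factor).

Write h(α) = α^7 + α^6 + α^3 + α.
Roots in 𝔽_2: h(0) = 0 → root; h(1) = 0 → root.
Linear factors from roots: (α), (α + 1).
Complete factorization: h(α) = (α)·(α + 1)·(α^2 + α + 1)·(α^3 + α^2 + 1).
Factor degrees with multiplicity: 1 + 1 + 2 + 3 = 7.

1, 1, 2, 3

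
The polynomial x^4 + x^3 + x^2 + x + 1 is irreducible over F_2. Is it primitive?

No

Write f(x) = x^4 + x^3 + x^2 + x + 1.
|GF(2^4)^×| = 2^4 − 1 = 15. Prime factorization: 15 = 3·5.
f is primitive ⇔ x has order 15 in GF(2)[x]/(f), i.e. x^(15/q) ≠ 1 for each prime q | 15.
x^(5) mod f = 1
x^(3) mod f = x^3.
Since x^(5) = 1, the order of x divides 5 < 15; not primitive.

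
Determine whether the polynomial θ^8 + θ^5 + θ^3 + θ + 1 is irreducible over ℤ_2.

Write h(θ) = θ^8 + θ^5 + θ^3 + θ + 1.
Check for roots in ℤ_2: h(0) = 1; h(1) = 1.
No roots, so no linear factors.
Monic irreducibles of degree 2 over GF(2): θ^2 + θ + 1.
None of them divide h (all give nonzero remainder).
Monic irreducibles of degree 3 over GF(2): θ^3 + θ + 1, θ^3 + θ^2 + 1.
None of them divide h (all give nonzero remainder).
Monic irreducibles of degree 4 over GF(2): θ^4 + θ + 1, θ^4 + θ^3 + 1, θ^4 + θ^3 + θ^2 + θ + 1.
None of them divide h (all give nonzero remainder).
No irreducible factor of degree ≤ 4 exists, so h is irreducible over GF(2).

Yes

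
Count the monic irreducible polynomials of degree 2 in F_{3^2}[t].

36

The number of monic irreducibles of degree 2 over GF(9) is (1/2)·Σ_{d∣2} μ(2/d) 9^d.
Divisors of 2: 1, 2; μ(2/d) for each: -1, 1.
Σ = − 9^1 + 9^2 = 72.
N = 72/2 = 36.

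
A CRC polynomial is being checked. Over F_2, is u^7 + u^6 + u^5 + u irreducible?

Write h(u) = u^7 + u^6 + u^5 + u.
Check for roots in F_2: h(0) = 0 → root; h(1) = 0 → root.
h(0) = 0, so (u) divides h(u); h is reducible.

No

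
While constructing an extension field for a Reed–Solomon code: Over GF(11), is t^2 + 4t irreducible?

Write P(t) = t^2 + 4t.
Check each element of GF(11) for a root: P(0)=0, P(1)=5, P(2)=1, P(3)=10, P(4)=10, P(5)=1, P(6)=5, P(7)=0, P(8)=8, P(9)=7, P(10)=8.
P(0) = 0, so (t) divides P(t); P is reducible.

No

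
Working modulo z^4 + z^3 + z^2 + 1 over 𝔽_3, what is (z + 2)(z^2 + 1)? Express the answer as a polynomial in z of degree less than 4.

Multiply in 𝔽_3[z]: (z + 2)·(z^2 + 1) = z^3 + 2z^2 + z + 2.
Reduced: z^3 + 2z^2 + z + 2.

z^3 + 2z^2 + z + 2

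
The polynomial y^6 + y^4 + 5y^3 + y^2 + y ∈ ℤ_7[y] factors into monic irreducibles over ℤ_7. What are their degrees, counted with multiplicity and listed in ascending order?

1, 1, 1, 3

Write f(y) = y^6 + y^4 + 5y^3 + y^2 + y.
Linear factors from roots: (y), (y + 5), (y + 2).
Complete factorization: f(y) = (y)·(y + 2)·(y + 5)·(y^3 + 5y + 5).
Factor degrees with multiplicity: 1 + 1 + 1 + 3 = 6.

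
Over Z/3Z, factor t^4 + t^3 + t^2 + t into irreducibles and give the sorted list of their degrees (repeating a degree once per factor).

1, 1, 2

Write g(t) = t^4 + t^3 + t^2 + t.
Roots in Z/3Z: g(0) = 0 → root; g(1) = 1; g(2) = 0 → root.
Linear factors from roots: (t), (t + 1).
Complete factorization: g(t) = (t)·(t + 1)·(t^2 + 1).
Factor degrees with multiplicity: 1 + 1 + 2 = 4.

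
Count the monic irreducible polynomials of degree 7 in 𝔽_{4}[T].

By the necklace-counting formula, N_4(7) = (1/7) Σ_{d|7} μ(7/d)·4^d.
Divisors of 7: 1, 7; μ(7/d) for each: -1, 1.
Σ = − 4^1 + 4^7 = 16380.
N = 16380/7 = 2340.

2340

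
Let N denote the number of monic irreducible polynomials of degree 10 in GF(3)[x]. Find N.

5880

x^(3^10) − x is the product of all monic irreducibles of degree dividing 10; Möbius inversion gives N = (1/10) Σ μ(10/d)·3^d.
Divisors of 10: 1, 2, 5, 10; μ(10/d) for each: 1, -1, -1, 1.
Σ = 3^1 − 3^2 − 3^5 + 3^10 = 58800.
N = 58800/10 = 5880.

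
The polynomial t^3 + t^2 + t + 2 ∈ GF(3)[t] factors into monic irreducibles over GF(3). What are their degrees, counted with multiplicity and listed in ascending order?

Write g(t) = t^3 + t^2 + t + 2.
Roots in GF(3): g(0) = 2; g(1) = 2; g(2) = 1.
Complete factorization: g(t) = (t^3 + t^2 + t + 2).
Factor degrees with multiplicity: 3 = 3.

3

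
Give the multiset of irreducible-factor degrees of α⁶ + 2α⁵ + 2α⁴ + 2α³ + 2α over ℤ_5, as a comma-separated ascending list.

Write g(α) = α⁶ + 2α⁵ + 2α⁴ + 2α³ + 2α.
Roots in ℤ_5: g(0) = 0 → root; g(1) = 4; g(2) = 0 → root; g(3) = 2; g(4) = 2.
Linear factors from roots: (α), (α + 3).
Complete factorization: g(α) = (α)·(α + 3)·(α² + 2α + 3)^2.
Factor degrees with multiplicity: 1 + 1 + 2 + 2 = 6.

1, 1, 2, 2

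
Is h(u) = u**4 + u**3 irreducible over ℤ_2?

No

Check for roots in ℤ_2: h(0) = 0 → root; h(1) = 0 → root.
h(0) = 0, so (u) divides h(u); h is reducible.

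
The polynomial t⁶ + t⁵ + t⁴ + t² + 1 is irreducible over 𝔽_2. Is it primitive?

No

Write f(t) = t⁶ + t⁵ + t⁴ + t² + 1.
|GF(2^6)^×| = 2^6 − 1 = 63. Prime factorization: 63 = 3^2·7.
f is primitive ⇔ t has order 63 in GF(2)[t]/(f), i.e. t^(63/q) ≠ 1 for each prime q | 63.
t^(21) mod f = 1
t^(9) mod f = t³ + 1.
Since t^(21) = 1, the order of t divides 21 < 63; not primitive.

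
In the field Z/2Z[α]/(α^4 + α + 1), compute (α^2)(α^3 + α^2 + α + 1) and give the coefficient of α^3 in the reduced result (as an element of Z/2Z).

Multiply in Z/2Z[α]: (α^2)·(α^3 + α^2 + α + 1) = α^5 + α^4 + α^3 + α^2.
Reduce using α^4 ≡ α + 1 (mod α^4 + α + 1).
Reduced: α^3 + 1.

1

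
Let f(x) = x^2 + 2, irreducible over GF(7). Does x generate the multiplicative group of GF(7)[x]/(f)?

|GF(7^2)^×| = 7^2 − 1 = 48. Prime factorization: 48 = 2^4·3.
f is primitive ⇔ x has order 48 in GF(7)[x]/(f), i.e. x^(48/q) ≠ 1 for each prime q | 48.
x^(24) mod f = 1
x^(16) mod f = 4.
Since x^(24) = 1, the order of x divides 24 < 48; not primitive.

No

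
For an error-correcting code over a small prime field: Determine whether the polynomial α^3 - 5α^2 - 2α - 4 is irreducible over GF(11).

Yes

Write m(α) = α^3 - 5α^2 - 2α - 4.
Check each element of GF(11) for a root: m(0)=7, m(1)=1, m(2)=2, m(3)=5, m(4)=5, m(5)=8, m(6)=9, m(7)=3, m(8)=7, m(9)=5, m(10)=3.
No roots. A degree-3 polynomial over a field with no linear factor is irreducible.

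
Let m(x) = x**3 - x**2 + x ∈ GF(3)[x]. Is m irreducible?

Check for roots in GF(3): m(0) = 0 → root; m(1) = 1; m(2) = 0 → root.
m(0) = 0, so (x) divides m(x); m is reducible.

No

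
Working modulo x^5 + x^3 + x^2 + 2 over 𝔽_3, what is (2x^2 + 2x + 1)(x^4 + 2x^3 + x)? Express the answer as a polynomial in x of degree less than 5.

2x^3 + 2x^2

Multiply in 𝔽_3[x]: (2x^2 + 2x + 1)·(x^4 + 2x^3 + x) = 2x^6 + 2x^4 + x^3 + 2x^2 + x.
Reduce using x^5 ≡ 2x^3 + 2x^2 + 1 (mod x^5 + x^3 + x^2 + 2).
Reduced: 2x^3 + 2x^2.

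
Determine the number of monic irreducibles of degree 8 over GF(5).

The number of monic irreducibles of degree 8 over GF(5) is (1/8)·Σ_{d∣8} μ(8/d) 5^d.
Divisors of 8: 1, 2, 4, 8; μ(8/d) for each: 0, 0, -1, 1.
Σ = − 5^4 + 5^8 = 390000.
N = 390000/8 = 48750.

48750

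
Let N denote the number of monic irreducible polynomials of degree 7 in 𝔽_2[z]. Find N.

18

By the necklace-counting formula, N_2(7) = (1/7) Σ_{d|7} μ(7/d)·2^d.
Divisors of 7: 1, 7; μ(7/d) for each: -1, 1.
Σ = − 2^1 + 2^7 = 126.
N = 126/7 = 18.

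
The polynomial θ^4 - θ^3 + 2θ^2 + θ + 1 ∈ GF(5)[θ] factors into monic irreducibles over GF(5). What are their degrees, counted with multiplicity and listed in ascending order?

2, 2

Write g(θ) = θ^4 - θ^3 + 2θ^2 + θ + 1.
Roots in GF(5): g(0) = 1; g(1) = 4; g(2) = 4; g(3) = 1; g(4) = 4.
Complete factorization: g(θ) = (θ^2 + 2θ - 1)^2.
Factor degrees with multiplicity: 2 + 2 = 4.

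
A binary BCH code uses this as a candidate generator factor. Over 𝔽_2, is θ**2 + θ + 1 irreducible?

Yes

Write g(θ) = θ**2 + θ + 1.
Check for roots in 𝔽_2: g(0) = 1; g(1) = 1.
No roots. A degree-2 polynomial over a field with no linear factor is irreducible.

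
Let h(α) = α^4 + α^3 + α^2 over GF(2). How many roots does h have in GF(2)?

Evaluate at each of the 2 elements of GF(2):
h(0) = 0 → root; h(1) = 1.
Roots: {0}.

1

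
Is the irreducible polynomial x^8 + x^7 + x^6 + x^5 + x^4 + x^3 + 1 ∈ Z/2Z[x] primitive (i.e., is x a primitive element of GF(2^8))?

Write f(x) = x^8 + x^7 + x^6 + x^5 + x^4 + x^3 + 1.
|GF(2^8)^×| = 2^8 − 1 = 255. Prime factorization: 255 = 3·5·17.
f is primitive ⇔ x has order 255 in GF(2)[x]/(f), i.e. x^(255/q) ≠ 1 for each prime q | 255.
x^(85) mod f = 1
x^(51) mod f = x^7 + x^5 + x^3 + x^2 + 1.
x^(15) mod f = x^7 + x^6 + x^3 + x + 1.
Since x^(85) = 1, the order of x divides 85 < 255; not primitive.

No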